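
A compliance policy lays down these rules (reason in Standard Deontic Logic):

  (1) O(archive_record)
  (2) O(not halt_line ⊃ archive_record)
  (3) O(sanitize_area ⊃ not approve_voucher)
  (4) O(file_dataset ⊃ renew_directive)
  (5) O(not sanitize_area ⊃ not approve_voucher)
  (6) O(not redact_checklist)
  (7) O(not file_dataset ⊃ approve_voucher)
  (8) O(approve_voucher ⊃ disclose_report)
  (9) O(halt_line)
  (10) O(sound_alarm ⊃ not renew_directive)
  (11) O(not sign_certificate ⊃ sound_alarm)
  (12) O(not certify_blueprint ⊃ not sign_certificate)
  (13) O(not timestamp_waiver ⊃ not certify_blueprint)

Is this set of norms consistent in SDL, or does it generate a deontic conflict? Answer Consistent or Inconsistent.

Premise 2 is O(not halt_line ⊃ archive_record); even if O(archive_record) held, inferring O(not halt_line) would be affirming the consequent — invalid.
So O(not halt_line) is not derivable, and the apparent clash with O(halt_line) does not arise.
A world satisfying every obligation exists (e.g. approve_voucher=false, archive_record=true, certify_blueprint=true, disclose_report=false, file_dataset=true, halt_line=true, redact_checklist=false, renew_directive=true, sanitize_area=false, sign_certificate=true, sound_alarm=false, timestamp_waiver=true); no atom is both obligatory and forbidden, so the set is consistent.

Consistent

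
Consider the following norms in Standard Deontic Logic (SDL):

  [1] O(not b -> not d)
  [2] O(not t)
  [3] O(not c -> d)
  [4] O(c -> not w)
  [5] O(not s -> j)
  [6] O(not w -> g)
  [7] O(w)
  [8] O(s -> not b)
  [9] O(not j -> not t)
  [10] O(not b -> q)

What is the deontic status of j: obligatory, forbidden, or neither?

Obligatory

From premise 7 we have O(w).
The contrapositive of premise 4 (O(c -> not w)) is O(w -> not c), and O(w) is already established, so O(not c).
Applying K to premise 3 (O(not c -> d)) and O(not c) yields O(d).
Premise 1 is O(not b -> not d); contrapositively O(d -> b). Since O(d) holds, K gives O(b).
The contrapositive of premise 8 (O(s -> not b)) is O(b -> not s), and O(b) is already established, so O(not s).
Premise 5 is O(not s -> j); since O(not s), deontic closure gives O(j).
Premises 2, 6, 9, 10 do not contribute to this derivation.
Hence j is obligatory.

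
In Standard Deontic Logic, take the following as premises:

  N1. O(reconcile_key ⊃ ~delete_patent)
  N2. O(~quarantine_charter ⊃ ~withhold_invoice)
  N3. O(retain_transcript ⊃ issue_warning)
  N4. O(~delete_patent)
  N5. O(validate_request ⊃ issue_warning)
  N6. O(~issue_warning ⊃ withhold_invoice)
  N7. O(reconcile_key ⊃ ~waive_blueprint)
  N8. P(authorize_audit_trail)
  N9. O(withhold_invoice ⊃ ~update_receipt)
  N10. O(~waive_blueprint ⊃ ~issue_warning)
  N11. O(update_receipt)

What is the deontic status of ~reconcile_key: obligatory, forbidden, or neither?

Premise 11 states O(update_receipt) outright.
Premise 9, O(withhold_invoice ⊃ ~update_receipt), contraposes to O(update_receipt ⊃ ~withhold_invoice); with O(update_receipt) we get O(~withhold_invoice).
Premise 6 is O(~issue_warning ⊃ withhold_invoice); contrapositively O(~withhold_invoice ⊃ issue_warning). Since O(~withhold_invoice) holds, K gives O(issue_warning).
Premise 10, O(~waive_blueprint ⊃ ~issue_warning), contraposes to O(issue_warning ⊃ waive_blueprint); with O(issue_warning) we get O(waive_blueprint).
Premise 7 is O(reconcile_key ⊃ ~waive_blueprint); contrapositively O(waive_blueprint ⊃ ~reconcile_key). Since O(waive_blueprint) holds, K gives O(~reconcile_key).
Premises 1, 2, 3, 4, 5, 8 do not contribute to this derivation.
Hence ~reconcile_key is obligatory.

Obligatory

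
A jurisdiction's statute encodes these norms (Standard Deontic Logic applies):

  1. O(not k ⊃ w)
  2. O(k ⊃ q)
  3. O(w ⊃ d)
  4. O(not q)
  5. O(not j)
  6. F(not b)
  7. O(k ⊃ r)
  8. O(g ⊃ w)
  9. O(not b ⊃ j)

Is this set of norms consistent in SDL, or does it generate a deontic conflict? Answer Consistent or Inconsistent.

Consistent

Premise 9 is O(not b ⊃ j), but O(not b) is not derivable from the premises, so it does not yield O(j).
So O(j) is not derivable, and the apparent clash with O(not j) does not arise.
A world satisfying every obligation exists (e.g. b=true, d=true, g=false, j=false, k=false, q=false, r=false, w=true); no atom is both obligatory and forbidden, so the set is consistent.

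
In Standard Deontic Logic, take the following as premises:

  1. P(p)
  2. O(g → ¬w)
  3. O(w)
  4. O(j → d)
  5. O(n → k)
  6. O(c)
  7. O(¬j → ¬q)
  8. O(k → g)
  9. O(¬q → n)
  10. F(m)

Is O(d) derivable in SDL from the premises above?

Premise 3 gives O(w).
Premise 2, O(g → ¬w), contraposes to O(w → ¬g); with O(w) we get O(¬g).
The contrapositive of premise 8 (O(k → g)) is O(¬g → ¬k), and O(¬g) is already established, so O(¬k).
Premise 5 is O(n → k); contrapositively O(¬k → ¬n). Since O(¬k) holds, K gives O(¬n).
Premise 9 is O(¬q → n); contrapositively O(¬n → q). Since O(¬n) holds, K gives O(q).
The contrapositive of premise 7 (O(¬j → ¬q)) is O(q → j), and O(q) is already established, so O(j).
From O(j) and premise 4, O(j → d), we obtain O(d).
Premises 1, 6, 10 do not contribute to this derivation.
So O(d) follows.

Yes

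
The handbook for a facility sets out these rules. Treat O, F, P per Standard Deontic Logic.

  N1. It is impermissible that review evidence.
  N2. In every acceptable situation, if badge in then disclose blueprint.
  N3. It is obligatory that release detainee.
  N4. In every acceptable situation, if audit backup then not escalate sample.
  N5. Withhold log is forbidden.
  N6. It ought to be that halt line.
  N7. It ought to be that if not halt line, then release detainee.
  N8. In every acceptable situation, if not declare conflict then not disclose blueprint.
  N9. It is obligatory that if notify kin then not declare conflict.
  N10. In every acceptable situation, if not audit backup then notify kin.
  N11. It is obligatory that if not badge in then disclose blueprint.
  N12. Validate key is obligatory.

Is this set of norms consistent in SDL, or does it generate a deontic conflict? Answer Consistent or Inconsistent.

Consistent

Premise 7 is O(¬halt_line → release_detainee); even if O(release_detainee) held, inferring O(¬halt_line) would be affirming the consequent — invalid.
So O(¬halt_line) is not derivable, and the apparent clash with O(halt_line) does not arise.
A world satisfying every obligation exists (e.g. audit_backup=true, badge_in=false, declare_conflict=true, disclose_blueprint=true, escalate_sample=false, halt_line=true, notify_kin=false, release_detainee=true, review_evidence=false, validate_key=true, withhold_log=false); no atom is both obligatory and forbidden, so the set is consistent.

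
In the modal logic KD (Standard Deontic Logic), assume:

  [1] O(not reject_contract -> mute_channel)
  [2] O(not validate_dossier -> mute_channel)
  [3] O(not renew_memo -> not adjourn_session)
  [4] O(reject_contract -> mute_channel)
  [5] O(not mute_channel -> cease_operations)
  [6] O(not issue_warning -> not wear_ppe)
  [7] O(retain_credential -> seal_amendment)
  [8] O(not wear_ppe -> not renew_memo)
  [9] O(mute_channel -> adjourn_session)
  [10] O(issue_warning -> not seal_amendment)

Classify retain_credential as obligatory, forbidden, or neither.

Forbidden

Premises 1 and 4 cover both cases: O(not reject_contract -> mute_channel) and O(reject_contract -> mute_channel). Since not reject_contract ∨ reject_contract is a tautology, O(mute_channel) follows.
Premise 9 is O(mute_channel -> adjourn_session); since O(mute_channel), deontic closure gives O(adjourn_session).
Premise 3 is O(not renew_memo -> not adjourn_session); contrapositively O(adjourn_session -> renew_memo). Since O(adjourn_session) holds, K gives O(renew_memo).
The contrapositive of premise 8 (O(not wear_ppe -> not renew_memo)) is O(renew_memo -> wear_ppe), and O(renew_memo) is already established, so O(wear_ppe).
The contrapositive of premise 6 (O(not issue_warning -> not wear_ppe)) is O(wear_ppe -> issue_warning), and O(wear_ppe) is already established, so O(issue_warning).
Premise 10 is O(issue_warning -> not seal_amendment); since O(issue_warning), deontic closure gives O(not seal_amendment).
Premise 7, O(retain_credential -> seal_amendment), contraposes to O(not seal_amendment -> not retain_credential); with O(not seal_amendment) we get O(not retain_credential).
Premises 2, 5 do not contribute to this derivation.
Thus O(not retain_credential), which is F(retain_credential): retain_credential is forbidden.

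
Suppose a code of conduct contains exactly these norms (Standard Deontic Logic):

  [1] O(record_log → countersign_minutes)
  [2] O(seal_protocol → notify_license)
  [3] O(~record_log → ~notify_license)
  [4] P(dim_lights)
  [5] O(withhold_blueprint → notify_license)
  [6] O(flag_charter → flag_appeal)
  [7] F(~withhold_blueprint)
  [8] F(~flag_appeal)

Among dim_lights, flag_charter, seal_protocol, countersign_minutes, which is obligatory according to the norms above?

countersign_minutes

Premise 7, F(~withhold_blueprint), is equivalent to O(withhold_blueprint).
With premise 5, O(withhold_blueprint → notify_license), the K-axiom yields O(notify_license).
The contrapositive of premise 3 (O(~record_log → ~notify_license)) is O(notify_license → record_log), and O(notify_license) is already established, so O(record_log).
With premise 1, O(record_log → countersign_minutes), the K-axiom yields O(countersign_minutes).
So O(countersign_minutes) holds — countersign_minutes is obligatory. None of the other listed options is made obligatory by any chain of premises.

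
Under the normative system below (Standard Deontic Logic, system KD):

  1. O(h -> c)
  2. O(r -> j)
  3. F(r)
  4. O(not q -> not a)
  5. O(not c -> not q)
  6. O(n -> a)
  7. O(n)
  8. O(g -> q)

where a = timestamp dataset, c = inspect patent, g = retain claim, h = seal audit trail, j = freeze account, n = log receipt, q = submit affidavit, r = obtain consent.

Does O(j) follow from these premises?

No

Premise 2 is O(r -> j), but O(r) is not derivable from the premises, so it does not yield O(j).
No other premise forces O(j). An ideal world satisfying every premise can still have j false, so O(j) is not derivable.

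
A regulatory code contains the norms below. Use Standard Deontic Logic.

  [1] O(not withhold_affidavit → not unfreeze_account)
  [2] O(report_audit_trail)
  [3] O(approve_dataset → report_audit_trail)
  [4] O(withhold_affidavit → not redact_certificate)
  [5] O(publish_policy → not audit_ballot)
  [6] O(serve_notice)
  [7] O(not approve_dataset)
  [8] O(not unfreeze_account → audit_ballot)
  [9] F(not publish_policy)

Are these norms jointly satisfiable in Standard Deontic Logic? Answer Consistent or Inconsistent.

Consistent

Premise 3 is O(approve_dataset → report_audit_trail); even if O(report_audit_trail) held, inferring O(approve_dataset) would be affirming the consequent — invalid.
So O(approve_dataset) is not derivable, and the apparent clash with O(not approve_dataset) does not arise.
A world satisfying every obligation exists (e.g. approve_dataset=false, audit_ballot=false, publish_policy=true, redact_certificate=false, report_audit_trail=true, serve_notice=true, unfreeze_account=true, withhold_affidavit=true); no atom is both obligatory and forbidden, so the set is consistent.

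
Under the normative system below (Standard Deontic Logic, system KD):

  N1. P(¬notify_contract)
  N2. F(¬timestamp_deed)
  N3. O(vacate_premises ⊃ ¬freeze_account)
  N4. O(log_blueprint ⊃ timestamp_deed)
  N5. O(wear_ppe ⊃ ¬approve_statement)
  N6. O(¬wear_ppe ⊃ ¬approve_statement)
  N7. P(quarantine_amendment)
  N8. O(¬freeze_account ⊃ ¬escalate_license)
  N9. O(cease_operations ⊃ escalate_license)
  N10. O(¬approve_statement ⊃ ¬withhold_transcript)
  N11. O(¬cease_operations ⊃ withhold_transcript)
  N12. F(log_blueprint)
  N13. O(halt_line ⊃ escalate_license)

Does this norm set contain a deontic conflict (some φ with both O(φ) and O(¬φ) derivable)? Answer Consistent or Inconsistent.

Premise 4 is O(log_blueprint ⊃ timestamp_deed); even if O(timestamp_deed) held, inferring O(log_blueprint) would be affirming the consequent — invalid.
So O(log_blueprint) is not derivable, and the apparent clash with O(¬log_blueprint) does not arise.
A world satisfying every obligation exists (e.g. approve_statement=false, cease_operations=true, escalate_license=true, freeze_account=true, halt_line=false, log_blueprint=false, notify_contract=false, quarantine_amendment=false, timestamp_deed=true, vacate_premises=false, wear_ppe=false, withhold_transcript=false); no atom is both obligatory and forbidden, so the set is consistent.

Consistent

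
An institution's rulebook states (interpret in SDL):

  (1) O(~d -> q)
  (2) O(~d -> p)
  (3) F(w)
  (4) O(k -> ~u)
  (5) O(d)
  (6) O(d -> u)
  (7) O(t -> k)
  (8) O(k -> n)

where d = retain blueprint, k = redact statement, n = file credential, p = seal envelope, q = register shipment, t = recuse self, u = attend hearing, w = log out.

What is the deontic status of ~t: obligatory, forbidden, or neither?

From premise 5 we have O(d).
Premise 6 is O(d -> u); since O(d), deontic closure gives O(u).
Premise 4, O(k -> ~u), contraposes to O(u -> ~k); with O(u) we get O(~k).
The contrapositive of premise 7 (O(t -> k)) is O(~k -> ~t), and O(~k) is already established, so O(~t).
Premises 1, 2, 3, 8 do not contribute to this derivation.
Hence ~t is obligatory.

Obligatory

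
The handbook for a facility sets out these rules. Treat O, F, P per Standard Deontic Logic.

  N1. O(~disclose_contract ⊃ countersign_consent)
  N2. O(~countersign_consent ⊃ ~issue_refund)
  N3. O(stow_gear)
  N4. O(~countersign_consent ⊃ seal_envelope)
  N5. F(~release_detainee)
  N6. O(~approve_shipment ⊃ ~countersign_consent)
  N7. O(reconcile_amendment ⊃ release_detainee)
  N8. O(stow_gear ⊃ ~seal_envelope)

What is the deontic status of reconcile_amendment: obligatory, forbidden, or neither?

Neither

Premise 7 is O(reconcile_amendment ⊃ release_detainee); even if O(release_detainee) held, inferring O(reconcile_amendment) would be affirming the consequent — invalid.
No premise or chain of K-axiom applications forces O(reconcile_amendment), and none forces O(~reconcile_amendment). So reconcile_amendment is neither obligatory nor forbidden under these norms.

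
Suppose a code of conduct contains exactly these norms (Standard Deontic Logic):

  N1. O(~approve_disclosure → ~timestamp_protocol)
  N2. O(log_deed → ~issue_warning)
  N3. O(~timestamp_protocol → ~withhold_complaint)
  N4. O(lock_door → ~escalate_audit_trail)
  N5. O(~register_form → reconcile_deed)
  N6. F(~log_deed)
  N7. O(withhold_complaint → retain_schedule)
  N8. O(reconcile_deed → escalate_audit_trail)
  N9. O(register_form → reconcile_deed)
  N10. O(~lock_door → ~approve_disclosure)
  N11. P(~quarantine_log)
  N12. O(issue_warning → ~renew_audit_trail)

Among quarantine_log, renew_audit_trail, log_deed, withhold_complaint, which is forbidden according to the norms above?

Premises 5 and 9 cover both cases: O(~register_form → reconcile_deed) and O(register_form → reconcile_deed). Since ~register_form ∨ register_form is a tautology, O(reconcile_deed) follows.
With premise 8, O(reconcile_deed → escalate_audit_trail), the K-axiom yields O(escalate_audit_trail).
The contrapositive of premise 4 (O(lock_door → ~escalate_audit_trail)) is O(escalate_audit_trail → ~lock_door), and O(escalate_audit_trail) is already established, so O(~lock_door).
Premise 10 is O(~lock_door → ~approve_disclosure); since O(~lock_door), deontic closure gives O(~approve_disclosure).
Applying K to premise 1 (O(~approve_disclosure → ~timestamp_protocol)) and O(~approve_disclosure) yields O(~timestamp_protocol).
Premise 3 is O(~timestamp_protocol → ~withhold_complaint); since O(~timestamp_protocol), deontic closure gives O(~withhold_complaint).
So O(~withhold_complaint) holds, i.e. withhold_complaint is forbidden. None of the other listed options is forbidden under the premises.

withhold_complaint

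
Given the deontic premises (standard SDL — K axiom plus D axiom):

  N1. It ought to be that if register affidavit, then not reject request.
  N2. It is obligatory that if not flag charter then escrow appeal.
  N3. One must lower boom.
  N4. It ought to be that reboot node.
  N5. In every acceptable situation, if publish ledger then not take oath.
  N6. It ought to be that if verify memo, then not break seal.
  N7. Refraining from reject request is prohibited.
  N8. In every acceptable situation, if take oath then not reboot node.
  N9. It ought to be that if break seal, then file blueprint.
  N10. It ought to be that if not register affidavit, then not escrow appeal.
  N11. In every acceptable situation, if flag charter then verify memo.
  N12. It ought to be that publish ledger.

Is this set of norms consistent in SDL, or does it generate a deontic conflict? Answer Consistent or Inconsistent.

Consistent

Premise 8 is O(take_oath → ¬reboot_node), but O(take_oath) is not derivable from the premises, so it does not yield O(¬reboot_node).
So O(¬reboot_node) is not derivable, and the apparent clash with O(reboot_node) does not arise.
A world satisfying every obligation exists (e.g. break_seal=false, escrow_appeal=false, file_blueprint=false, flag_charter=true, lower_boom=true, publish_ledger=true, reboot_node=true, register_affidavit=false, reject_request=true, take_oath=false, verify_memo=true); no atom is both obligatory and forbidden, so the set is consistent.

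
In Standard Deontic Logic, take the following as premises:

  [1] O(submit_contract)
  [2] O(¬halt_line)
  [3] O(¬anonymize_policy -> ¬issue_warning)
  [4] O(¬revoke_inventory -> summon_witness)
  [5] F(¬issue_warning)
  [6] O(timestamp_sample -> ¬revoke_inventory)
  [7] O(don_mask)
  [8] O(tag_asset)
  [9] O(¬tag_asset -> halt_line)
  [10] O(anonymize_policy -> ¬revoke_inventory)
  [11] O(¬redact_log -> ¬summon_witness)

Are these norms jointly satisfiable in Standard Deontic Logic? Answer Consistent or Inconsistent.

Premise 9 is O(¬tag_asset -> halt_line), but O(¬tag_asset) is not derivable from the premises, so it does not yield O(halt_line).
So O(halt_line) is not derivable, and the apparent clash with O(¬halt_line) does not arise.
A world satisfying every obligation exists (e.g. anonymize_policy=true, don_mask=true, halt_line=false, issue_warning=true, redact_log=true, revoke_inventory=false, submit_contract=true, summon_witness=true, tag_asset=true, timestamp_sample=false); no atom is both obligatory and forbidden, so the set is consistent.

Consistent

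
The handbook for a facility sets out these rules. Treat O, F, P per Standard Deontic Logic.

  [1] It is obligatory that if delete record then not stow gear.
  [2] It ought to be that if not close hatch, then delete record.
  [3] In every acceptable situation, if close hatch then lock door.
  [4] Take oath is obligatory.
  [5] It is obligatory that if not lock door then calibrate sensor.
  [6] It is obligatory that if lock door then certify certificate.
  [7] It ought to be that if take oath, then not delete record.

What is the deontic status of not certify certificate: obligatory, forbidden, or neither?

Premise 4 states O(take_oath) outright.
Premise 7 is O(take_oath → ¬delete_record); since O(take_oath), deontic closure gives O(¬delete_record).
The contrapositive of premise 2 (O(¬close_hatch → delete_record)) is O(¬delete_record → close_hatch), and O(¬delete_record) is already established, so O(close_hatch).
With premise 3, O(close_hatch → lock_door), the K-axiom yields O(lock_door).
From O(lock_door) and premise 6, O(lock_door → certify_certificate), we obtain O(certify_certificate).
Premises 1, 5 do not contribute to this derivation.
Thus O(certify_certificate), which is F(¬certify_certificate): ¬certify_certificate is forbidden.

Forbidden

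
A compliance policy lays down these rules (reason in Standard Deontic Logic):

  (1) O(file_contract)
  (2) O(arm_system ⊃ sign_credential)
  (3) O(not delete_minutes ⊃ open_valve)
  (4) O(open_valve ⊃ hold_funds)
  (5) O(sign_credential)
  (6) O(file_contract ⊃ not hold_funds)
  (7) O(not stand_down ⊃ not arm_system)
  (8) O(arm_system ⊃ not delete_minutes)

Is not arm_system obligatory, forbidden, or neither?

Premise 1 gives O(file_contract).
From O(file_contract) and premise 6, O(file_contract ⊃ not hold_funds), we obtain O(not hold_funds).
Premise 4, O(open_valve ⊃ hold_funds), contraposes to O(not hold_funds ⊃ not open_valve); with O(not hold_funds) we get O(not open_valve).
The contrapositive of premise 3 (O(not delete_minutes ⊃ open_valve)) is O(not open_valve ⊃ delete_minutes), and O(not open_valve) is already established, so O(delete_minutes).
Premise 8 is O(arm_system ⊃ not delete_minutes); contrapositively O(delete_minutes ⊃ not arm_system). Since O(delete_minutes) holds, K gives O(not arm_system).
Premises 2, 5, 7 do not contribute to this derivation.
Hence not arm_system is obligatory.

Obligatory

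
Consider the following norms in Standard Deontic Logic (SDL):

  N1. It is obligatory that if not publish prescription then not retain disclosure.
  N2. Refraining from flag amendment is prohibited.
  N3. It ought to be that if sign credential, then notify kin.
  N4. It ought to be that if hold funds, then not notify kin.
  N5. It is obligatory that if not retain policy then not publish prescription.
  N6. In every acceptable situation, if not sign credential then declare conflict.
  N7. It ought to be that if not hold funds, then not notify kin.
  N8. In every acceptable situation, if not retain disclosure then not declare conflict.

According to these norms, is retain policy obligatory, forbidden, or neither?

Obligatory

Premises 7 and 4 are O(¬hold_funds → ¬notify_kin) and O(hold_funds → ¬notify_kin); every ideal world satisfies ¬hold_funds or hold_funds, so in either case ¬notify_kin holds — hence O(¬notify_kin).
The contrapositive of premise 3 (O(sign_credential → notify_kin)) is O(¬notify_kin → ¬sign_credential), and O(¬notify_kin) is already established, so O(¬sign_credential).
From O(¬sign_credential) and premise 6, O(¬sign_credential → declare_conflict), we obtain O(declare_conflict).
The contrapositive of premise 8 (O(¬retain_disclosure → ¬declare_conflict)) is O(declare_conflict → retain_disclosure), and O(declare_conflict) is already established, so O(retain_disclosure).
The contrapositive of premise 1 (O(¬publish_prescription → ¬retain_disclosure)) is O(retain_disclosure → publish_prescription), and O(retain_disclosure) is already established, so O(publish_prescription).
Premise 5, O(¬retain_policy → ¬publish_prescription), contraposes to O(publish_prescription → retain_policy); with O(publish_prescription) we get O(retain_policy).
Premise 2 does not contribute to this derivation.
Hence retain_policy is obligatory.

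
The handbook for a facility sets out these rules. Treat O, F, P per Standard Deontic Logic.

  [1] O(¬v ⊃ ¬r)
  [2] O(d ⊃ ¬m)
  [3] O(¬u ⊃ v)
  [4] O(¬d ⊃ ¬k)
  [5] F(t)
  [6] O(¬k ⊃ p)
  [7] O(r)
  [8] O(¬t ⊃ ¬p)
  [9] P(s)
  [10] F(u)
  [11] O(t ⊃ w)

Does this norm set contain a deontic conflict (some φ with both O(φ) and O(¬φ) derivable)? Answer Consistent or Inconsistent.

Premise 1 is O(¬v ⊃ ¬r), but O(¬v) is not derivable from the premises, so it does not yield O(¬r).
So O(¬r) is not derivable, and the apparent clash with O(r) does not arise.
A world satisfying every obligation exists (e.g. d=true, k=true, m=false, p=false, r=true, s=false, t=false, u=false, v=true, w=false); no atom is both obligatory and forbidden, so the set is consistent.

Consistent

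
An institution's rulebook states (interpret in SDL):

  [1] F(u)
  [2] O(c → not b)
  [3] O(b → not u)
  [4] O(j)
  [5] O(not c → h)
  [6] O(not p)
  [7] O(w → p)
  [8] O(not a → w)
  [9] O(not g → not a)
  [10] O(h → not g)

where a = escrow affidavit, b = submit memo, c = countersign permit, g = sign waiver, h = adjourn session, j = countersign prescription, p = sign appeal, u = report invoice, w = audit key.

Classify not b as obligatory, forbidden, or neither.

From premise 6 we have O(not p).
Premise 7 is O(w → p); contrapositively O(not p → not w). Since O(not p) holds, K gives O(not w).
Premise 8, O(not a → w), contraposes to O(not w → a); with O(not w) we get O(a).
The contrapositive of premise 9 (O(not g → not a)) is O(a → g), and O(a) is already established, so O(g).
The contrapositive of premise 10 (O(h → not g)) is O(g → not h), and O(g) is already established, so O(not h).
The contrapositive of premise 5 (O(not c → h)) is O(not h → c), and O(not h) is already established, so O(c).
From O(c) and premise 2, O(c → not b), we obtain O(not b).
Premises 1, 3, 4 do not contribute to this derivation.
Hence not b is obligatory.

Obligatory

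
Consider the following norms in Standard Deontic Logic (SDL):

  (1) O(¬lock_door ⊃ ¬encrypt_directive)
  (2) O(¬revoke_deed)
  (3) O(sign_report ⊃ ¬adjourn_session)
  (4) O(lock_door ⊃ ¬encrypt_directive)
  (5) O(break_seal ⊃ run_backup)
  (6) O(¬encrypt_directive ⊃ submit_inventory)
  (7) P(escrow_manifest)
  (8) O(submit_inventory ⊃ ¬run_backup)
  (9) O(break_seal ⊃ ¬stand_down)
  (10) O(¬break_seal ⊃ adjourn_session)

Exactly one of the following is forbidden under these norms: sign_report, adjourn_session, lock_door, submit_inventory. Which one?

sign_report

By case analysis on lock_door: premise 4 gives O(lock_door ⊃ ¬encrypt_directive) and premise 1 gives O(¬lock_door ⊃ ¬encrypt_directive), so O(¬encrypt_directive) either way.
With premise 6, O(¬encrypt_directive ⊃ submit_inventory), the K-axiom yields O(submit_inventory).
Applying K to premise 8 (O(submit_inventory ⊃ ¬run_backup)) and O(submit_inventory) yields O(¬run_backup).
Premise 5, O(break_seal ⊃ run_backup), contraposes to O(¬run_backup ⊃ ¬break_seal); with O(¬run_backup) we get O(¬break_seal).
With premise 10, O(¬break_seal ⊃ adjourn_session), the K-axiom yields O(adjourn_session).
Premise 3 is O(sign_report ⊃ ¬adjourn_session); contrapositively O(adjourn_session ⊃ ¬sign_report). Since O(adjourn_session) holds, K gives O(¬sign_report).
So O(¬sign_report) holds, i.e. sign_report is forbidden. None of the other listed options is forbidden under the premises.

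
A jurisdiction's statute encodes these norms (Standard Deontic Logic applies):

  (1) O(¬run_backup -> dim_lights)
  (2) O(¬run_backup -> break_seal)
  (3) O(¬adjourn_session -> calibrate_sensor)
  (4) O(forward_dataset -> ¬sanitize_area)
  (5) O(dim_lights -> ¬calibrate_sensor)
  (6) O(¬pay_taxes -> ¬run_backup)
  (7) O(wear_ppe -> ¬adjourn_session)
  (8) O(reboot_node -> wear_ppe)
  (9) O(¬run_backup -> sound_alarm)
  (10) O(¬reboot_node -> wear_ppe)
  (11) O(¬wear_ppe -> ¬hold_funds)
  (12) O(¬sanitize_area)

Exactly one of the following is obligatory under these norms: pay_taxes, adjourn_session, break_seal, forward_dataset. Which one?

By case analysis on ¬reboot_node: premise 10 gives O(¬reboot_node -> wear_ppe) and premise 8 gives O(reboot_node -> wear_ppe), so O(wear_ppe) either way.
With premise 7, O(wear_ppe -> ¬adjourn_session), the K-axiom yields O(¬adjourn_session).
With premise 3, O(¬adjourn_session -> calibrate_sensor), the K-axiom yields O(calibrate_sensor).
Premise 5, O(dim_lights -> ¬calibrate_sensor), contraposes to O(calibrate_sensor -> ¬dim_lights); with O(calibrate_sensor) we get O(¬dim_lights).
The contrapositive of premise 1 (O(¬run_backup -> dim_lights)) is O(¬dim_lights -> run_backup), and O(¬dim_lights) is already established, so O(run_backup).
Premise 6, O(¬pay_taxes -> ¬run_backup), contraposes to O(run_backup -> pay_taxes); with O(run_backup) we get O(pay_taxes).
So O(pay_taxes) holds — pay_taxes is obligatory. None of the other listed options is made obligatory by any chain of premises.

pay_taxes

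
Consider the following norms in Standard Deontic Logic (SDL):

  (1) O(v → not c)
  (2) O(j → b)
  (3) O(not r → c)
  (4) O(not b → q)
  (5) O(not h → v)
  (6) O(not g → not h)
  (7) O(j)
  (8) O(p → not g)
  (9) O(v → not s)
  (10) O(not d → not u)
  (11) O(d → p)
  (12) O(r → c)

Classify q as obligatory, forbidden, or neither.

Neither

Premise 4 is O(not b → q), but O(not b) is not derivable from the premises, so it does not yield O(q).
No premise or chain of K-axiom applications forces O(q), and none forces O(not q). So q is neither obligatory nor forbidden under these norms.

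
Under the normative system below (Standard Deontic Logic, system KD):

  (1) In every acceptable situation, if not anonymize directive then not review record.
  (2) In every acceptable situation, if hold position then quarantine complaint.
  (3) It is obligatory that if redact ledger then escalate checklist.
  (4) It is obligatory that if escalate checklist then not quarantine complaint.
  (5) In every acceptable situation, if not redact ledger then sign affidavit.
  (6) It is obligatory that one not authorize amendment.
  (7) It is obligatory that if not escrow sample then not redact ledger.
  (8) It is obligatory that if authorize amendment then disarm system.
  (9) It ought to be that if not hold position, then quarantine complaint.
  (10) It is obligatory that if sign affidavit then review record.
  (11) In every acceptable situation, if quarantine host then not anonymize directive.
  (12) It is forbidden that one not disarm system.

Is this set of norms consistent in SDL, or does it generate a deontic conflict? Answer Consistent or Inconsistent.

Consistent

Premise 8 is O(authorize_amendment → disarm_system); even if O(disarm_system) held, inferring O(authorize_amendment) would be affirming the consequent — invalid.
So O(authorize_amendment) is not derivable, and the apparent clash with O(¬authorize_amendment) does not arise.
A world satisfying every obligation exists (e.g. anonymize_directive=true, authorize_amendment=false, disarm_system=true, escalate_checklist=false, escrow_sample=false, hold_position=false, quarantine_complaint=true, quarantine_host=false, redact_ledger=false, review_record=true, sign_affidavit=true); no atom is both obligatory and forbidden, so the set is consistent.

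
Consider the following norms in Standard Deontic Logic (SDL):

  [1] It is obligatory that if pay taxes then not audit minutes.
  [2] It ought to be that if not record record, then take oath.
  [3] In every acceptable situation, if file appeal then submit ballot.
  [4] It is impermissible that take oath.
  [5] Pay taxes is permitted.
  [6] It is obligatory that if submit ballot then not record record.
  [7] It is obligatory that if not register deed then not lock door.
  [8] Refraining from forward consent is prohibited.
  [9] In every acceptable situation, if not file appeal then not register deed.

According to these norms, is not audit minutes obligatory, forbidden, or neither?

Neither

Premise 1 is O(pay_taxes → ¬audit_minutes), but O(pay_taxes) is not derivable from the premises (the permission P(pay_taxes) asserts only ¬O(¬pay_taxes), not O(pay_taxes)), so it does not yield O(¬audit_minutes).
No premise or chain of K-axiom applications forces O(¬audit_minutes), and none forces O(audit_minutes). So ¬audit_minutes is neither obligatory nor forbidden under these norms.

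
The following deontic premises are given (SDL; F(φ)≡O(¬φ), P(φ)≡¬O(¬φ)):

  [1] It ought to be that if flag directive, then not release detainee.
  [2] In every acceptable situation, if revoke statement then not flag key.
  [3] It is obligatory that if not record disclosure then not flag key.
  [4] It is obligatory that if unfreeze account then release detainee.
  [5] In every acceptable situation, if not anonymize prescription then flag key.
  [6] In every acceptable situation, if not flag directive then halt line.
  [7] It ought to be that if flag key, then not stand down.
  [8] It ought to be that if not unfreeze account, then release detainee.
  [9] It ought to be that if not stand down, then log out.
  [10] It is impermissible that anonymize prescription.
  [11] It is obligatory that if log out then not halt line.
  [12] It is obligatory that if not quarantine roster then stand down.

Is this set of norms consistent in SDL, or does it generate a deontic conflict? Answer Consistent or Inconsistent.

Premises 8 and 4 are O(¬unfreeze_account → release_detainee) and O(unfreeze_account → release_detainee); every ideal world satisfies ¬unfreeze_account or unfreeze_account, so in either case release_detainee holds — hence O(release_detainee).
Premise 1, O(flag_directive → ¬release_detainee), contraposes to O(release_detainee → ¬flag_directive); with O(release_detainee) we get O(¬flag_directive).
Applying K to premise 6 (O(¬flag_directive → halt_line)) and O(¬flag_directive) yields O(halt_line).
Premise 11 is O(log_out → ¬halt_line); contrapositively O(halt_line → ¬log_out). Since O(halt_line) holds, K gives O(¬log_out).
Premise 9, O(¬stand_down → log_out), contraposes to O(¬log_out → stand_down); with O(¬log_out) we get O(stand_down).
Premise 7, O(flag_key → ¬stand_down), contraposes to O(stand_down → ¬flag_key); with O(stand_down) we get O(¬flag_key).
The contrapositive of premise 5 (O(¬anonymize_prescription → flag_key)) is O(¬flag_key → anonymize_prescription), and O(¬flag_key) is already established, so O(anonymize_prescription).
Yet premise 10 is F(anonymize_prescription), i.e. O(¬anonymize_prescription).
We now have both O(anonymize_prescription) and O(¬anonymize_prescription) — anonymize_prescription is simultaneously obligatory and forbidden, violating the D-axiom.

Inconsistent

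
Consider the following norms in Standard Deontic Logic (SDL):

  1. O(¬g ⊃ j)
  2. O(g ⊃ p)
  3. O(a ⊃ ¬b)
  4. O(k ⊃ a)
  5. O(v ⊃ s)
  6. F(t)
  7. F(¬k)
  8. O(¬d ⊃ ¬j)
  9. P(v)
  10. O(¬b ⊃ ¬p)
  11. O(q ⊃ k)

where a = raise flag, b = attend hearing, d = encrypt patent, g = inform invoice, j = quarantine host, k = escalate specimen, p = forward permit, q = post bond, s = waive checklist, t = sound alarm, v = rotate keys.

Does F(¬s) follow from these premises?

No

Premise 5 is O(v ⊃ s), but O(v) is not derivable from the premises (the permission P(v) asserts only ¬O(¬v), not O(v)), so it does not yield O(s).
No other premise forces O(s). An ideal world satisfying every premise can still have ¬s true, so F(¬s) is not derivable.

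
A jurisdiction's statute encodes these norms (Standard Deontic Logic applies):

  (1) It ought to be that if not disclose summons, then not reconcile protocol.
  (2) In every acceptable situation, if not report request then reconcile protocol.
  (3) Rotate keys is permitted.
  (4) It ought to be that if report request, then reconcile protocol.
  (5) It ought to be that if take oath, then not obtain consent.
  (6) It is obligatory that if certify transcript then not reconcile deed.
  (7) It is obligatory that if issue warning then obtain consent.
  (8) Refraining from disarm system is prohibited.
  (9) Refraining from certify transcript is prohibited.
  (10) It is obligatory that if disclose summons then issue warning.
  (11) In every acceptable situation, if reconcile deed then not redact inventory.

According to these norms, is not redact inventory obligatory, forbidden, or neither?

Premise 11 is O(reconcile_deed → ¬redact_inventory), but O(reconcile_deed) is not derivable from the premises, so it does not yield O(¬redact_inventory).
No premise or chain of K-axiom applications forces O(¬redact_inventory), and none forces O(redact_inventory). So ¬redact_inventory is neither obligatory nor forbidden under these norms.

Neither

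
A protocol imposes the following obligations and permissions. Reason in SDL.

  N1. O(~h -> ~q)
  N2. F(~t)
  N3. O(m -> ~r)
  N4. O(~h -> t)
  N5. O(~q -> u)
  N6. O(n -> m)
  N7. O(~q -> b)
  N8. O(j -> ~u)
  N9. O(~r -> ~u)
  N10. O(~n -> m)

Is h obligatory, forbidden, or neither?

Premises 10 and 6 cover both cases: O(~n -> m) and O(n -> m). Since ~n ∨ n is a tautology, O(m) follows.
With premise 3, O(m -> ~r), the K-axiom yields O(~r).
Premise 9 is O(~r -> ~u); since O(~r), deontic closure gives O(~u).
The contrapositive of premise 5 (O(~q -> u)) is O(~u -> q), and O(~u) is already established, so O(q).
Premise 1, O(~h -> ~q), contraposes to O(q -> h); with O(q) we get O(h).
Premises 2, 4, 7, 8 do not contribute to this derivation.
Hence h is obligatory.

Obligatory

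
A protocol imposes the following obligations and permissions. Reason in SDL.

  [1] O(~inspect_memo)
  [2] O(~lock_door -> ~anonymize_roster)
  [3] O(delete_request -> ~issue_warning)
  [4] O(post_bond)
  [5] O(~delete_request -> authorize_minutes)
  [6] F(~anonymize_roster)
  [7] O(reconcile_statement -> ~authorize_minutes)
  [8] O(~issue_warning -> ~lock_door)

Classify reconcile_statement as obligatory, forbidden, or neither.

F(~anonymize_roster) at premise 6 means O(anonymize_roster).
Premise 2, O(~lock_door -> ~anonymize_roster), contraposes to O(anonymize_roster -> lock_door); with O(anonymize_roster) we get O(lock_door).
The contrapositive of premise 8 (O(~issue_warning -> ~lock_door)) is O(lock_door -> issue_warning), and O(lock_door) is already established, so O(issue_warning).
Premise 3 is O(delete_request -> ~issue_warning); contrapositively O(issue_warning -> ~delete_request). Since O(issue_warning) holds, K gives O(~delete_request).
From O(~delete_request) and premise 5, O(~delete_request -> authorize_minutes), we obtain O(authorize_minutes).
The contrapositive of premise 7 (O(reconcile_statement -> ~authorize_minutes)) is O(authorize_minutes -> ~reconcile_statement), and O(authorize_minutes) is already established, so O(~reconcile_statement).
Premises 1, 4 do not contribute to this derivation.
Thus O(~reconcile_statement), which is F(reconcile_statement): reconcile_statement is forbidden.

Forbidden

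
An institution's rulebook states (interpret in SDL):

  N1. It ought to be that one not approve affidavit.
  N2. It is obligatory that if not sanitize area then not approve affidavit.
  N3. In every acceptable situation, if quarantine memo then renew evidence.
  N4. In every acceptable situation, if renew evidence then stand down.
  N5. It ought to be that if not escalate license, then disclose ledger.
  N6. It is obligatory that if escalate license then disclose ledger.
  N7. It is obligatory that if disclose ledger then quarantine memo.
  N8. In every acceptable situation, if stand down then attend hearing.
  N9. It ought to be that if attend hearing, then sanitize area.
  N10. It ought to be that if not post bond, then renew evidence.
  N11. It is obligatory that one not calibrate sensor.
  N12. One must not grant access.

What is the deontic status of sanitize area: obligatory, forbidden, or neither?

Obligatory

Premises 5 and 6 cover both cases: O(¬escalate_license → disclose_ledger) and O(escalate_license → disclose_ledger). Since ¬escalate_license ∨ escalate_license is a tautology, O(disclose_ledger) follows.
Applying K to premise 7 (O(disclose_ledger → quarantine_memo)) and O(disclose_ledger) yields O(quarantine_memo).
Premise 3 is O(quarantine_memo → renew_evidence); since O(quarantine_memo), deontic closure gives O(renew_evidence).
Applying K to premise 4 (O(renew_evidence → stand_down)) and O(renew_evidence) yields O(stand_down).
Applying K to premise 8 (O(stand_down → attend_hearing)) and O(stand_down) yields O(attend_hearing).
From O(attend_hearing) and premise 9, O(attend_hearing → sanitize_area), we obtain O(sanitize_area).
Premises 1, 2, 10, 11, 12 do not contribute to this derivation.
Hence sanitize_area is obligatory.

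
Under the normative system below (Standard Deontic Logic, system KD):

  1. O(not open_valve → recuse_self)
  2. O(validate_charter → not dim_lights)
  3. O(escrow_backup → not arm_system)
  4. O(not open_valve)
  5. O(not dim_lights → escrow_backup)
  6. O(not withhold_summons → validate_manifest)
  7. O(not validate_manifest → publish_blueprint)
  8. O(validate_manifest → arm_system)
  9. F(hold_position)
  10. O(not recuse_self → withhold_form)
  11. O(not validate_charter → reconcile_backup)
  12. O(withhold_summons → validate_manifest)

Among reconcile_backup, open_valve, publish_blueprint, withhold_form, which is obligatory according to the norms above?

Premises 12 and 6 cover both cases: O(withhold_summons → validate_manifest) and O(not withhold_summons → validate_manifest). Since withhold_summons ∨ not withhold_summons is a tautology, O(validate_manifest) follows.
Applying K to premise 8 (O(validate_manifest → arm_system)) and O(validate_manifest) yields O(arm_system).
Premise 3 is O(escrow_backup → not arm_system); contrapositively O(arm_system → not escrow_backup). Since O(arm_system) holds, K gives O(not escrow_backup).
Premise 5, O(not dim_lights → escrow_backup), contraposes to O(not escrow_backup → dim_lights); with O(not escrow_backup) we get O(dim_lights).
Premise 2 is O(validate_charter → not dim_lights); contrapositively O(dim_lights → not validate_charter). Since O(dim_lights) holds, K gives O(not validate_charter).
Applying K to premise 11 (O(not validate_charter → reconcile_backup)) and O(not validate_charter) yields O(reconcile_backup).
So O(reconcile_backup) holds — reconcile_backup is obligatory. None of the other listed options is made obligatory by any chain of premises.

reconcile_backup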